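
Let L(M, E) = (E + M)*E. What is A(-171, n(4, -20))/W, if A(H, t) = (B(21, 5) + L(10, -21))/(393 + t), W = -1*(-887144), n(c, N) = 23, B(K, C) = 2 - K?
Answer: 53/92262976 ≈ 5.7445e-7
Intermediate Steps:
L(M, E) = E*(E + M)
W = 887144
A(H, t) = 212/(393 + t) (A(H, t) = ((2 - 1*21) - 21*(-21 + 10))/(393 + t) = ((2 - 21) - 21*(-11))/(393 + t) = (-19 + 231)/(393 + t) = 212/(393 + t))
A(-171, n(4, -20))/W = (212/(393 + 23))/887144 = (212/416)*(1/887144) = (212*(1/416))*(1/887144) = (53/104)*(1/887144) = 53/92262976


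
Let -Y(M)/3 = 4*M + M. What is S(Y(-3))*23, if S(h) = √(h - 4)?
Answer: 23*√41 ≈ 147.27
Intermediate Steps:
Y(M) = -15*M (Y(M) = -3*(4*M + M) = -15*M)
S(h) = √(-4 + h)
S(Y(-3))*23 = √(-4 - 15*(-3))*23 = √(-4 + 45)*23 = √41*23 = 23*√41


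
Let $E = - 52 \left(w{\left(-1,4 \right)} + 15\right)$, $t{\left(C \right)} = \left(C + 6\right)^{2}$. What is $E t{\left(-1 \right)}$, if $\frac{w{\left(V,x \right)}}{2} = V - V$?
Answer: $-19500$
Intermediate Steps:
$t{\left(C \right)} = \left(6 + C\right)^{2}$
$w{\left(V,x \right)} = 0$ ($w{\left(V,x \right)} = 2 \left(V - V\right) = 2 \cdot 0 = 0$)
$E = -780$ ($E = - 52 \left(0 + 15\right) = \left(-52\right) 15 = -780$)
$E t{\left(-1 \right)} = - 780 \left(6 - 1\right)^{2} = - 780 \cdot 5^{2} = \left(-780\right) 25 = -19500$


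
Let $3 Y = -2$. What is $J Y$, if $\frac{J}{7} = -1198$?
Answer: $\frac{16772}{3} \approx 5590.7$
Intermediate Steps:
$Y = - \frac{2}{3}$ ($Y = \frac{1}{3} \left(-2\right) = - \frac{2}{3} \approx -0.66667$)
$J = -8386$ ($J = 7 \left(-1198\right) = -8386$)
$J Y = \left(-8386\right) \left(- \frac{2}{3}\right) = \frac{16772}{3}$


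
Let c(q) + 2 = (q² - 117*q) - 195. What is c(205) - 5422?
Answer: 12421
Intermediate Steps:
c(q) = -197 + q² - 117*q (c(q) = -2 + ((q² - 117*q) - 195) = -2 + (-195 + q² - 117*q) = -197 + q² - 117*q)
c(205) - 5422 = (-197 + 205² - 117*205) - 5422 = (-197 + 42025 - 23985) - 5422 = 17843 - 5422 = 12421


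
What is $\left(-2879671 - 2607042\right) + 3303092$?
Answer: $-2183621$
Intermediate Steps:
$\left(-2879671 - 2607042\right) + 3303092 = -5486713 + 3303092 = -2183621$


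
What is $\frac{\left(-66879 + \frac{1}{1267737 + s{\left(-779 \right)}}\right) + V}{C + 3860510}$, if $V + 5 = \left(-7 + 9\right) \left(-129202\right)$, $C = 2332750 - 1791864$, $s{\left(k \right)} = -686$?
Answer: $- \frac{137385495229}{1858931067732} \approx -0.073906$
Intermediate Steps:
$C = 540886$
$V = -258409$ ($V = -5 + \left(-7 + 9\right) \left(-129202\right) = -5 + 2 \left(-129202\right) = -5 - 258404 = -258409$)
$\frac{\left(-66879 + \frac{1}{1267737 + s{\left(-779 \right)}}\right) + V}{C + 3860510} = \frac{\left(-66879 + \frac{1}{1267737 - 686}\right) - 258409}{540886 + 3860510} = \frac{\left(-66879 + \frac{1}{1267051}\right) - 258409}{4401396} = \left(\left(-66879 + \frac{1}{1267051}\right) - 258409\right) \frac{1}{4401396} = \left(- \frac{84739103828}{1267051} - 258409\right) \frac{1}{4401396} = \left(- \frac{412156485687}{1267051}\right) \frac{1}{4401396} = - \frac{137385495229}{1858931067732}$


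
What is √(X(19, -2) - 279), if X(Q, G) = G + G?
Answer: I*√283 ≈ 16.823*I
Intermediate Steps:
X(Q, G) = 2*G
√(X(19, -2) - 279) = √(2*(-2) - 279) = √(-4 - 279) = √(-283) = I*√283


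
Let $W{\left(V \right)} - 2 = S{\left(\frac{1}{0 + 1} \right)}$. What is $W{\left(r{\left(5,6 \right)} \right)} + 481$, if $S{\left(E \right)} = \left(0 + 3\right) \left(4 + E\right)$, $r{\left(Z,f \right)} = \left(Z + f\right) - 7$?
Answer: $498$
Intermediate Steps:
$r{\left(Z,f \right)} = -7 + Z + f$ ($r{\left(Z,f \right)} = \left(Z + f\right) - 7 = -7 + Z + f$)
$S{\left(E \right)} = 12 + 3 E$ ($S{\left(E \right)} = 3 \left(4 + E\right) = 12 + 3 E$)
$W{\left(V \right)} = 17$ ($W{\left(V \right)} = 2 + \left(12 + \frac{3}{0 + 1}\right) = 2 + \left(12 + \frac{3}{1}\right) = 2 + \left(12 + 3 \cdot 1\right) = 2 + \left(12 + 3\right) = 2 + 15 = 17$)
$W{\left(r{\left(5,6 \right)} \right)} + 481 = 17 + 481 = 498$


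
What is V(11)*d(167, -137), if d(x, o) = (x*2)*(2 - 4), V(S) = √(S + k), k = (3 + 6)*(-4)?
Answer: -3340*I ≈ -3340.0*I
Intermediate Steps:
k = -36 (k = 9*(-4) = -36)
V(S) = √(-36 + S) (V(S) = √(S - 36) = √(-36 + S))
d(x, o) = -4*x (d(x, o) = (2*x)*(-2) = -4*x)
V(11)*d(167, -137) = √(-36 + 11)*(-4*167) = √(-25)*(-668) = (5*I)*(-668) = -3340*I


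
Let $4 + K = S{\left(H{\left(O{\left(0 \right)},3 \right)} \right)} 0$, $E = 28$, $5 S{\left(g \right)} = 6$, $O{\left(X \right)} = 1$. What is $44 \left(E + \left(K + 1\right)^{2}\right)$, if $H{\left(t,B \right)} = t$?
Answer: $1628$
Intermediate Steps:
$S{\left(g \right)} = \frac{6}{5}$ ($S{\left(g \right)} = \frac{1}{5} \cdot 6 = \frac{6}{5}$)
$K = -4$ ($K = -4 + \frac{6}{5} \cdot 0 = -4 + 0 = -4$)
$44 \left(E + \left(K + 1\right)^{2}\right) = 44 \left(28 + \left(-4 + 1\right)^{2}\right) = 44 \left(28 + \left(-3\right)^{2}\right) = 44 \left(28 + 9\right) = 44 \cdot 37 = 1628$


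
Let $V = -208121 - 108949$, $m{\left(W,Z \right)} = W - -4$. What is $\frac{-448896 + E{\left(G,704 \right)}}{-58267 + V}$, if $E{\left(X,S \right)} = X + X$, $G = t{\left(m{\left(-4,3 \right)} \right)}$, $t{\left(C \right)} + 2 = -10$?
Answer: $\frac{448920}{375337} \approx 1.196$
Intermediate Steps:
$m{\left(W,Z \right)} = 4 + W$ ($m{\left(W,Z \right)} = W + 4 = 4 + W$)
$t{\left(C \right)} = -12$ ($t{\left(C \right)} = -2 - 10 = -12$)
$G = -12$
$E{\left(X,S \right)} = 2 X$
$V = -317070$ ($V = -208121 - 108949 = -317070$)
$\frac{-448896 + E{\left(G,704 \right)}}{-58267 + V} = \frac{-448896 + 2 \left(-12\right)}{-58267 - 317070} = \frac{-448896 - 24}{-375337} = \left(-448920\right) \left(- \frac{1}{375337}\right) = \frac{448920}{375337}$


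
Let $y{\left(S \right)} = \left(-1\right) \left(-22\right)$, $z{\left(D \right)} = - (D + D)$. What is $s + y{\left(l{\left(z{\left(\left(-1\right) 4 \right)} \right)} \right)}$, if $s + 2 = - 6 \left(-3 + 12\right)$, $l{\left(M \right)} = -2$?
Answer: $-34$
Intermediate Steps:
$z{\left(D \right)} = - 2 D$
$y{\left(S \right)} = 22$
$s = -56$ ($s = -2 - 6 \left(-3 + 12\right) = -2 - 54 = -56$)
$s + y{\left(l{\left(z{\left(\left(-1\right) 4 \right)} \right)} \right)} = -56 + 22 = -34$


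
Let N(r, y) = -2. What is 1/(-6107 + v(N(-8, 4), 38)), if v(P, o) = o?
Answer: -1/6069 ≈ -0.00016477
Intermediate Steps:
1/(-6107 + v(N(-8, 4), 38)) = 1/(-6107 + 38) = 1/(-6069) = -1/6069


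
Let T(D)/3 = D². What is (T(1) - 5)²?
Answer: 4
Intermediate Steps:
T(D) = 3*D²
(T(1) - 5)² = (3*1² - 5)² = (3*1 - 5)² = (3 - 5)² = (-2)² = 4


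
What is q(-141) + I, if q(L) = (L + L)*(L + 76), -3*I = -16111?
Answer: 71101/3 ≈ 23700.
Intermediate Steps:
I = 16111/3 (I = -1/3*(-16111) = 16111/3 ≈ 5370.3)
q(L) = 2*L*(76 + L) (q(L) = (2*L)*(76 + L) = 2*L*(76 + L))
q(-141) + I = 2*(-141)*(76 - 141) + 16111/3 = 2*(-141)*(-65) + 16111/3 = 18330 + 16111/3 = 71101/3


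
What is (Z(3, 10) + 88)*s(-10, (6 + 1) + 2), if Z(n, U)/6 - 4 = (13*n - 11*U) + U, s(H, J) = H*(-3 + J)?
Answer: 15240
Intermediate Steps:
Z(n, U) = 24 - 60*U + 78*n (Z(n, U) = 24 + 6*((13*n - 11*U) + U) = 24 + 6*((-11*U + 13*n) + U) = 24 + 6*(-10*U + 13*n) = 24 + (-60*U + 78*n) = 24 - 60*U + 78*n)
(Z(3, 10) + 88)*s(-10, (6 + 1) + 2) = ((24 - 60*10 + 78*3) + 88)*(-10*(-3 + ((6 + 1) + 2))) = ((24 - 600 + 234) + 88)*(-10*(-3 + (7 + 2))) = (-342 + 88)*(-10*(-3 + 9)) = -(-2540)*6 = -254*(-60) = 15240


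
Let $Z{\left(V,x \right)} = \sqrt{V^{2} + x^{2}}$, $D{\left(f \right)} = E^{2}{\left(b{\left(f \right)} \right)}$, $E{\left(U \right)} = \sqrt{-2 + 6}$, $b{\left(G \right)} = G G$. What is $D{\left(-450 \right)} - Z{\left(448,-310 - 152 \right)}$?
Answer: $4 - 14 \sqrt{2113} \approx -639.54$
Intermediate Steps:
$b{\left(G \right)} = G^{2}$
$E{\left(U \right)} = 2$ ($E{\left(U \right)} = \sqrt{4} = 2$)
$D{\left(f \right)} = 4$ ($D{\left(f \right)} = 2^{2} = 4$)
$D{\left(-450 \right)} - Z{\left(448,-310 - 152 \right)} = 4 - \sqrt{448^{2} + \left(-310 - 152\right)^{2}} = 4 - \sqrt{200704 + \left(-462\right)^{2}} = 4 - \sqrt{200704 + 213444} = 4 - \sqrt{414148} = 4 - 14 \sqrt{2113}$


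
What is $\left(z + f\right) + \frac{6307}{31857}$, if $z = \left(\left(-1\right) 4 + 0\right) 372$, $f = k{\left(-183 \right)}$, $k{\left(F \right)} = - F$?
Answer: $- \frac{5938154}{4551} \approx -1304.8$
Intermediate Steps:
$f = 183$ ($f = \left(-1\right) \left(-183\right) = 183$)
$z = -1488$ ($z = \left(-4 + 0\right) 372 = \left(-4\right) 372 = -1488$)
$\left(z + f\right) + \frac{6307}{31857} = \left(-1488 + 183\right) + \frac{6307}{31857} = -1305 + 6307 \cdot \frac{1}{31857} = -1305 + \frac{901}{4551} = - \frac{5938154}{4551}$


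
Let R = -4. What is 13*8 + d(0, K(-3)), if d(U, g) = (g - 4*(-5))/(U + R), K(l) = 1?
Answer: 395/4 ≈ 98.750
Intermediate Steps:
d(U, g) = (20 + g)/(-4 + U) (d(U, g) = (g - 4*(-5))/(U - 4) = (g + 20)/(-4 + U) = (20 + g)/(-4 + U))
13*8 + d(0, K(-3)) = 13*8 + (20 + 1)/(-4 + 0) = 104 + 21/(-4) = 104 - ¼*21 = 104 - 21/4 = 395/4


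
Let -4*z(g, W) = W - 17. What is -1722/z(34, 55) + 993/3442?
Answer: 11873115/65398 ≈ 181.55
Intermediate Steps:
z(g, W) = 17/4 - W/4 (z(g, W) = -(W - 17)/4 = -(-17 + W)/4 = 17/4 - W/4)
-1722/z(34, 55) + 993/3442 = -1722/(17/4 - 1/4*55) + 993/3442 = -1722/(17/4 - 55/4) + 993*(1/3442) = -1722/(-19/2) + 993/3442 = -1722*(-2/19) + 993/3442 = 3444/19 + 993/3442 = 11873115/65398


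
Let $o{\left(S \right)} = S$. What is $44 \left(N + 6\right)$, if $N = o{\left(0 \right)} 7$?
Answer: $264$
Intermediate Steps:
$N = 0$ ($N = 0 \cdot 7 = 0$)
$44 \left(N + 6\right) = 44 \left(0 + 6\right) = 44 \cdot 6 = 264$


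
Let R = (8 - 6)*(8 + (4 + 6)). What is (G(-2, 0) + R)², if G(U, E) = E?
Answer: 1296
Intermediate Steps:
R = 36 (R = 2*(8 + 10) = 2*18 = 36)
(G(-2, 0) + R)² = (0 + 36)² = 36² = 1296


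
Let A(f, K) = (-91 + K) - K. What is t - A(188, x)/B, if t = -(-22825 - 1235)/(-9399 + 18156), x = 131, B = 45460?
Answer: 364854829/132697740 ≈ 2.7495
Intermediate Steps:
A(f, K) = -91
t = 8020/2919 (t = -(-24060)/8757 = -1*(-8020/2919) = 8020/2919 ≈ 2.7475)
t - A(188, x)/B = 8020/2919 - (-91)/45460 = 8020/2919 - 1*(-91/45460) = 8020/2919 + 91/45460 = 364854829/132697740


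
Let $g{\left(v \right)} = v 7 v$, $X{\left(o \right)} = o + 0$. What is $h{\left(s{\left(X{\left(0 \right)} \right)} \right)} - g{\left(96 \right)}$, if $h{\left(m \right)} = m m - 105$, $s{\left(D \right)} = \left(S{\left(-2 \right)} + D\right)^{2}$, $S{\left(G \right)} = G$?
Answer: $-64601$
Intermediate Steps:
$X{\left(o \right)} = o$
$s{\left(D \right)} = \left(-2 + D\right)^{2}$
$h{\left(m \right)} = -105 + m^{2}$ ($h{\left(m \right)} = m^{2} - 105 = -105 + m^{2}$)
$g{\left(v \right)} = 7 v^{2}$ ($g{\left(v \right)} = 7 v v = 7 v^{2}$)
$h{\left(s{\left(X{\left(0 \right)} \right)} \right)} - g{\left(96 \right)} = \left(-105 + \left(\left(-2 + 0\right)^{2}\right)^{2}\right) - 7 \cdot 96^{2} = \left(-105 + \left(\left(-2\right)^{2}\right)^{2}\right) - 7 \cdot 9216 = \left(-105 + 4^{2}\right) - 64512 = \left(-105 + 16\right) - 64512 = -89 - 64512 = -64601$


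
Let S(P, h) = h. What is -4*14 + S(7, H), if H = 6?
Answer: -50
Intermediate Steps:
-4*14 + S(7, H) = -4*14 + 6 = -56 + 6 = -50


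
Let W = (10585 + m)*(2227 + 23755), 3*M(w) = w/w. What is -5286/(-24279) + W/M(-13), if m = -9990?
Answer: 375336103672/8093 ≈ 4.6378e+7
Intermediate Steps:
M(w) = ⅓ (M(w) = (w/w)/3 = (⅓)*1 = ⅓)
W = 15459290 (W = (10585 - 9990)*(2227 + 23755) = 595*25982 = 15459290)
-5286/(-24279) + W/M(-13) = -5286/(-24279) + 15459290/(⅓) = -5286*(-1/24279) + 15459290*3 = 1762/8093 + 46377870 = 375336103672/8093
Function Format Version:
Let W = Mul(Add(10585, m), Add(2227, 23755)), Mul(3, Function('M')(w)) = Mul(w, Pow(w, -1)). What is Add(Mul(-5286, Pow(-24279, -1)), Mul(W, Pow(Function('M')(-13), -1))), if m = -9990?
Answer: Rational(375336103672, 8093) ≈ 4.6378e+7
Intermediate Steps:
Function('M')(w) = Rational(1, 3) (Function('M')(w) = Mul(Rational(1, 3), Mul(w, Pow(w, -1))) = Mul(Rational(1, 3), 1) = Rational(1, 3))
W = 15459290 (W = Mul(Add(10585, -9990), Add(2227, 23755)) = Mul(595, 25982) = 15459290)
Add(Mul(-5286, Pow(-24279, -1)), Mul(W, Pow(Function('M')(-13), -1))) = Add(Mul(-5286, Pow(-24279, -1)), Mul(15459290, Pow(Rational(1, 3), -1))) = Add(Mul(-5286, Rational(-1, 24279)), Mul(15459290, 3)) = Add(Rational(1762, 8093), 46377870) = Rational(375336103672, 8093)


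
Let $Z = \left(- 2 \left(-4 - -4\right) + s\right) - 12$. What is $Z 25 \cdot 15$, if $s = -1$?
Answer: $-4875$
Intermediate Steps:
$Z = -13$ ($Z = \left(- 2 \left(-4 - -4\right) - 1\right) - 12 = \left(- 2 \left(-4 + 4\right) - 1\right) - 12 = \left(\left(-2\right) 0 - 1\right) - 12 = \left(0 - 1\right) - 12 = -1 - 12 = -13$)
$Z 25 \cdot 15 = \left(-13\right) 25 \cdot 15 = \left(-325\right) 15 = -4875$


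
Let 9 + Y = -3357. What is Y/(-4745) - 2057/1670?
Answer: -827849/1584830 ≈ -0.52236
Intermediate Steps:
Y = -3366 (Y = -9 - 3357 = -3366)
Y/(-4745) - 2057/1670 = -3366/(-4745) - 2057/1670 = -3366*(-1/4745) - 2057*1/1670 = 3366/4745 - 2057/1670 = -827849/1584830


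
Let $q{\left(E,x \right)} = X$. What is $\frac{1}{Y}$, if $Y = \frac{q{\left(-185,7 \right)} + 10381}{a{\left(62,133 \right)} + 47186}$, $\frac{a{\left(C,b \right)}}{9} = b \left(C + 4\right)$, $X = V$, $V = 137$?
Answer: $\frac{63094}{5259} \approx 11.997$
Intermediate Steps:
$X = 137$
$q{\left(E,x \right)} = 137$
$a{\left(C,b \right)} = 9 b \left(4 + C\right)$ ($a{\left(C,b \right)} = 9 b \left(C + 4\right) = 9 b \left(4 + C\right)$)
$Y = \frac{5259}{63094}$ ($Y = \frac{137 + 10381}{9 \cdot 133 \left(4 + 62\right) + 47186} = \frac{10518}{9 \cdot 133 \cdot 66 + 47186} = \frac{10518}{79002 + 47186} = \frac{10518}{126188} = 10518 \cdot \frac{1}{126188} = \frac{5259}{63094} \approx 0.083352$)
$\frac{1}{Y} = \frac{1}{\frac{5259}{63094}} = \frac{63094}{5259}$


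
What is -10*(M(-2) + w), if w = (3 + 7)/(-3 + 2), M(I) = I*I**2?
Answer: 180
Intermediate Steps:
M(I) = I**3
w = -10 (w = 10/(-1) = 10*(-1) = -10)
-10*(M(-2) + w) = -10*((-2)**3 - 10) = -10*(-8 - 10) = -10*(-18) = 180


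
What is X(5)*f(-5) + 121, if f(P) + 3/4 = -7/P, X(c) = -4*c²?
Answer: 56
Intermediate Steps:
f(P) = -¾ - 7/P
X(5)*f(-5) + 121 = (-4*5²)*(-¾ - 7/(-5)) + 121 = (-4*25)*(-¾ - 7*(-⅕)) + 121 = -100*(-¾ + 7/5) + 121 = -100*13/20 + 121 = -65 + 121 = 56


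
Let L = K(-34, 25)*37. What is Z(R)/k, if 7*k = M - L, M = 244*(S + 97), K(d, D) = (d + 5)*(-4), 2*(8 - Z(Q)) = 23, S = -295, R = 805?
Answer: 49/105208 ≈ 0.00046574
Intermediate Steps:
Z(Q) = -7/2 (Z(Q) = 8 - 1/2*23 = 8 - 23/2 = -7/2)
K(d, D) = -20 - 4*d (K(d, D) = (5 + d)*(-4) = -20 - 4*d)
L = 4292 (L = (-20 - 4*(-34))*37 = (-20 + 136)*37 = 116*37 = 4292)
M = -48312 (M = 244*(-295 + 97) = 244*(-198) = -48312)
k = -52604/7 (k = (-48312 - 1*4292)/7 = (-48312 - 4292)/7 = (1/7)*(-52604) = -52604/7 ≈ -7514.9)
Z(R)/k = -7/(2*(-52604/7)) = -7/2*(-7/52604) = 49/105208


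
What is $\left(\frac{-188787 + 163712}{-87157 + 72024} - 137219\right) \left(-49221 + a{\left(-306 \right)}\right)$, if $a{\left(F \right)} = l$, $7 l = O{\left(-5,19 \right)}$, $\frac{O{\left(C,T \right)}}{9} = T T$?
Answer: $\frac{708708727727496}{105931} \approx 6.6903 \cdot 10^{9}$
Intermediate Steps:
$O{\left(C,T \right)} = 9 T^{2}$ ($O{\left(C,T \right)} = 9 T T = 9 T^{2}$)
$l = \frac{3249}{7}$ ($l = \frac{9 \cdot 19^{2}}{7} = \frac{9 \cdot 361}{7} = \frac{1}{7} \cdot 3249 = \frac{3249}{7} \approx 464.14$)
$a{\left(F \right)} = \frac{3249}{7}$
$\left(\frac{-188787 + 163712}{-87157 + 72024} - 137219\right) \left(-49221 + a{\left(-306 \right)}\right) = \left(\frac{-188787 + 163712}{-87157 + 72024} - 137219\right) \left(-49221 + \frac{3249}{7}\right) = \left(- \frac{25075}{-15133} - 137219\right) \left(- \frac{341298}{7}\right) = \left(\left(-25075\right) \left(- \frac{1}{15133}\right) - 137219\right) \left(- \frac{341298}{7}\right) = \left(\frac{25075}{15133} - 137219\right) \left(- \frac{341298}{7}\right) = \left(- \frac{2076510052}{15133}\right) \left(- \frac{341298}{7}\right) = \frac{708708727727496}{105931}$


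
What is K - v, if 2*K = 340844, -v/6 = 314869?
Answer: 2059636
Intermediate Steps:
v = -1889214 (v = -6*314869 = -1889214)
K = 170422 (K = (1/2)*340844 = 170422)
K - v = 170422 - 1*(-1889214) = 170422 + 1889214 = 2059636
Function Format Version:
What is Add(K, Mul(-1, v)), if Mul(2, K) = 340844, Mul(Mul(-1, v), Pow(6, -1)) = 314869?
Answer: 2059636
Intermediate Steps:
v = -1889214 (v = Mul(-6, 314869) = -1889214)
K = 170422 (K = Mul(Rational(1, 2), 340844) = 170422)
Add(K, Mul(-1, v)) = Add(170422, Mul(-1, -1889214)) = Add(170422, 1889214) = 2059636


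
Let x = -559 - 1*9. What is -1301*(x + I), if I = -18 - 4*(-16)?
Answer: 679122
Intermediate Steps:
x = -568 (x = -559 - 9 = -568)
I = 46 (I = -18 + 64 = 46)
-1301*(x + I) = -1301*(-568 + 46) = -1301*(-522) = 679122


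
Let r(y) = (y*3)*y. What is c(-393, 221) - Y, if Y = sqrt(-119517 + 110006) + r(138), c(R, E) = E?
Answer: -56911 - I*sqrt(9511) ≈ -56911.0 - 97.524*I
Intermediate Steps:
r(y) = 3*y**2 (r(y) = (3*y)*y = 3*y**2)
Y = 57132 + I*sqrt(9511) (Y = sqrt(-119517 + 110006) + 3*138**2 = sqrt(-9511) + 3*19044 = I*sqrt(9511) + 57132 = 57132 + I*sqrt(9511) ≈ 57132.0 + 97.524*I)
c(-393, 221) - Y = 221 - (57132 + I*sqrt(9511)) = 221 + (-57132 - I*sqrt(9511)) = -56911 - I*sqrt(9511)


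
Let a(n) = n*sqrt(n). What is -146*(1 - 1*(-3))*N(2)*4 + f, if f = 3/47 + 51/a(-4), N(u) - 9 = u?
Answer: -1207709/47 + 51*I/8 ≈ -25696.0 + 6.375*I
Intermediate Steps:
N(u) = 9 + u
a(n) = n**(3/2)
f = 3/47 + 51*I/8 (f = 3/47 + 51/((-4)**(3/2)) = 3*(1/47) + 51/((-8*I)) = 3/47 + 51*(I/8) = 3/47 + 51*I/8 ≈ 0.06383 + 6.375*I)
-146*(1 - 1*(-3))*N(2)*4 + f = -146*(1 - 1*(-3))*(9 + 2)*4 + (3/47 + 51*I/8) = -146*(1 + 3)*11*4 + (3/47 + 51*I/8) = -146*4*11*4 + (3/47 + 51*I/8) = -6424*4 + (3/47 + 51*I/8) = -146*176 + (3/47 + 51*I/8) = -25696 + (3/47 + 51*I/8) = -1207709/47 + 51*I/8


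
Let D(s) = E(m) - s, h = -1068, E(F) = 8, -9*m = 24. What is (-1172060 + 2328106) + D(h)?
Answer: 1157122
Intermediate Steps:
m = -8/3 (m = -⅑*24 = -8/3 ≈ -2.6667)
D(s) = 8 - s
(-1172060 + 2328106) + D(h) = (-1172060 + 2328106) + (8 - 1*(-1068)) = 1156046 + (8 + 1068) = 1156046 + 1076 = 1157122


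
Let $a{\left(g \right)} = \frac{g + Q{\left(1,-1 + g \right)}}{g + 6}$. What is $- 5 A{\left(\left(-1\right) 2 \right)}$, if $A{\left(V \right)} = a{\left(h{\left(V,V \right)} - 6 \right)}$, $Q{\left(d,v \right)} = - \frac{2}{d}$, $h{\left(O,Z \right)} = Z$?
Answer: $-25$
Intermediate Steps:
$a{\left(g \right)} = \frac{-2 + g}{6 + g}$ ($a{\left(g \right)} = \frac{g - \frac{2}{1}}{g + 6} = \frac{g - 2}{6 + g} = \frac{-2 + g}{6 + g}$)
$A{\left(V \right)} = \frac{-8 + V}{V}$ ($A{\left(V \right)} = \frac{-2 + \left(V - 6\right)}{6 + \left(V - 6\right)} = \frac{-2 + \left(-6 + V\right)}{6 + \left(-6 + V\right)} = \frac{-8 + V}{V}$)
$- 5 A{\left(\left(-1\right) 2 \right)} = - 5 \frac{-8 - 2}{\left(-1\right) 2} = - 5 \frac{-8 - 2}{-2} = - 5 \left(\left(- \frac{1}{2}\right) \left(-10\right)\right) = \left(-5\right) 5 = -25$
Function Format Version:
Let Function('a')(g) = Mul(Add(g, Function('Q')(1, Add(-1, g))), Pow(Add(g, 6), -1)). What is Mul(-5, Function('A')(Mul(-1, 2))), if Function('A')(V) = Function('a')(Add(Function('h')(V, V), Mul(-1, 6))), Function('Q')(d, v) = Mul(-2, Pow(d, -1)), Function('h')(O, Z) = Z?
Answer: -25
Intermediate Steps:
Function('a')(g) = Mul(Pow(Add(6, g), -1), Add(-2, g)) (Function('a')(g) = Mul(Add(g, Mul(-2, Pow(1, -1))), Pow(Add(g, 6), -1)) = Mul(Add(g, Mul(-2, 1)), Pow(Add(6, g), -1)) = Mul(Add(g, -2), Pow(Add(6, g), -1)) = Mul(Add(-2, g), Pow(Add(6, g), -1)) = Mul(Pow(Add(6, g), -1), Add(-2, g)))
Function('A')(V) = Mul(Pow(V, -1), Add(-8, V)) (Function('A')(V) = Mul(Pow(Add(6, Add(V, Mul(-1, 6))), -1), Add(-2, Add(V, Mul(-1, 6)))) = Mul(Pow(Add(6, Add(V, -6)), -1), Add(-2, Add(V, -6))) = Mul(Pow(Add(6, Add(-6, V)), -1), Add(-2, Add(-6, V))) = Mul(Pow(V, -1), Add(-8, V)))
Mul(-5, Function('A')(Mul(-1, 2))) = Mul(-5, Mul(Pow(Mul(-1, 2), -1), Add(-8, Mul(-1, 2)))) = Mul(-5, Mul(Pow(-2, -1), Add(-8, -2))) = Mul(-5, Mul(Rational(-1, 2), -10)) = Mul(-5, 5) = -25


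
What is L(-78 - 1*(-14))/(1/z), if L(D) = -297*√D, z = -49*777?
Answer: 90461448*I ≈ 9.0461e+7*I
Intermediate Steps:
z = -38073
L(-78 - 1*(-14))/(1/z) = (-297*√(-78 - 1*(-14)))/(1/(-38073)) = (-297*√(-78 + 14))/(-1/38073) = -2376*I*(-38073) = 90461448*I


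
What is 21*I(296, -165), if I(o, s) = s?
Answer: -3465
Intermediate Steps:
21*I(296, -165) = 21*(-165) = -3465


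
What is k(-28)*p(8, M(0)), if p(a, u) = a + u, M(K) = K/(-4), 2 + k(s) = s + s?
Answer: -464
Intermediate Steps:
k(s) = -2 + 2*s (k(s) = -2 + (s + s) = -2 + 2*s)
M(K) = -K/4 (M(K) = K*(-1/4) = -K/4)
k(-28)*p(8, M(0)) = (-2 + 2*(-28))*(8 - 1/4*0) = (-2 - 56)*(8 + 0) = -58*8 = -464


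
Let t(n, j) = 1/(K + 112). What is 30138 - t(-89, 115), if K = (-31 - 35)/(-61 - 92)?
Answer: 172811241/5734 ≈ 30138.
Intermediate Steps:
K = 22/51 (K = -66/(-153) = -66*(-1/153) = 22/51 ≈ 0.43137)
t(n, j) = 51/5734 (t(n, j) = 1/(22/51 + 112) = 1/(5734/51) = 51/5734)
30138 - t(-89, 115) = 30138 - 1*51/5734 = 30138 - 51/5734 = 172811241/5734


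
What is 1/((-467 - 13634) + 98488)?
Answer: 1/84387 ≈ 1.1850e-5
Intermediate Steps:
1/((-467 - 13634) + 98488) = 1/(-14101 + 98488) = 1/84387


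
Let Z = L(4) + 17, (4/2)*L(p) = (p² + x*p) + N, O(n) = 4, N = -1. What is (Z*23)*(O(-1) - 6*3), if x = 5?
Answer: -11109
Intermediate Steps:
L(p) = -½ + p²/2 + 5*p/2 (L(p) = ((p² + 5*p) - 1)/2 = (-1 + p² + 5*p)/2 = -½ + p²/2 + 5*p/2)
Z = 69/2 (Z = (-½ + (½)*4² + (5/2)*4) + 17 = (-½ + (½)*16 + 10) + 17 = (-½ + 8 + 10) + 17 = 35/2 + 17 = 69/2 ≈ 34.500)
(Z*23)*(O(-1) - 6*3) = ((69/2)*23)*(4 - 6*3) = 1587*(4 - 1*18)/2 = 1587*(4 - 18)/2 = (1587/2)*(-14) = -11109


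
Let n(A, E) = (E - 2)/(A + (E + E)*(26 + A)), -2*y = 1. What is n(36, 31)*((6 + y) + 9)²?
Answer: 24389/15520 ≈ 1.5715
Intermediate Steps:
y = -½ (y = -½*1 = -½ ≈ -0.50000)
n(A, E) = (-2 + E)/(A + 2*E*(26 + A)) (n(A, E) = (-2 + E)/(A + (2*E)*(26 + A)) = (-2 + E)/(A + 2*E*(26 + A)))
n(36, 31)*((6 + y) + 9)² = ((-2 + 31)/(36 + 52*31 + 2*36*31))*((6 - ½) + 9)² = (29/(36 + 1612 + 2232))*(11/2 + 9)² = (29/3880)*(29/2)² = ((1/3880)*29)*(841/4) = (29/3880)*(841/4) = 24389/15520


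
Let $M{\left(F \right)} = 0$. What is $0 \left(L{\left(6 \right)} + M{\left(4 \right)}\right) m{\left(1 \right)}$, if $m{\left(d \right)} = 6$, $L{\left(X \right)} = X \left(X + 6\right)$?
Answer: $0$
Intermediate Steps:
$L{\left(X \right)} = X \left(6 + X\right)$
$0 \left(L{\left(6 \right)} + M{\left(4 \right)}\right) m{\left(1 \right)} = 0 \left(6 \left(6 + 6\right) + 0\right) 6 = 0 \left(6 \cdot 12 + 0\right) 6 = 0 \left(72 + 0\right) 6 = 0 \cdot 72 \cdot 6 = 0 \cdot 6 = 0$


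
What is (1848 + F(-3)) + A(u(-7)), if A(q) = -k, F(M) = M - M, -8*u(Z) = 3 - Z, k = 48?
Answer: 1800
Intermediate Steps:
u(Z) = -3/8 + Z/8 (u(Z) = -(3 - Z)/8 = -3/8 + Z/8)
F(M) = 0
A(q) = -48 (A(q) = -1*48 = -48)
(1848 + F(-3)) + A(u(-7)) = (1848 + 0) - 48 = 1848 - 48 = 1800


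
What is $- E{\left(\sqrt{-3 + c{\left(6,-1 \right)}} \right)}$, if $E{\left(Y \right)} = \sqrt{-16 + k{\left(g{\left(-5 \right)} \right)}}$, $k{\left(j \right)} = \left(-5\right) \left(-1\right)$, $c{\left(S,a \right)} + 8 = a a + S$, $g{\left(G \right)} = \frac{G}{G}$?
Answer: $- i \sqrt{11} \approx - 3.3166 i$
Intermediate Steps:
$g{\left(G \right)} = 1$
$c{\left(S,a \right)} = -8 + S + a^{2}$ ($c{\left(S,a \right)} = -8 + \left(a a + S\right) = -8 + \left(a^{2} + S\right) = -8 + \left(S + a^{2}\right) = -8 + S + a^{2}$)
$k{\left(j \right)} = 5$
$E{\left(Y \right)} = i \sqrt{11}$ ($E{\left(Y \right)} = \sqrt{-16 + 5} = \sqrt{-11} = i \sqrt{11}$)
$- E{\left(\sqrt{-3 + c{\left(6,-1 \right)}} \right)} = - i \sqrt{11}$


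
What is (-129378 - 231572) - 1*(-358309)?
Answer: -2641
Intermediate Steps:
(-129378 - 231572) - 1*(-358309) = -360950 + 358309 = -2641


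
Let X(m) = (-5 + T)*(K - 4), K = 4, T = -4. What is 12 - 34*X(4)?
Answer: 12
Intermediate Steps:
X(m) = 0 (X(m) = (-5 - 4)*(4 - 4) = -9*0 = 0)
12 - 34*X(4) = 12 - 34*0 = 12 + 0 = 12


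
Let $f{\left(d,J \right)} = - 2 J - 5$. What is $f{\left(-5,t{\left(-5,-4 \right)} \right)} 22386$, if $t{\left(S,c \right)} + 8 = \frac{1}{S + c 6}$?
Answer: $\frac{7185906}{29} \approx 2.4779 \cdot 10^{5}$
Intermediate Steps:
$t{\left(S,c \right)} = -8 + \frac{1}{S + 6 c}$ ($t{\left(S,c \right)} = -8 + \frac{1}{S + c 6} = -8 + \frac{1}{S + 6 c}$)
$f{\left(d,J \right)} = -5 - 2 J$
$f{\left(-5,t{\left(-5,-4 \right)} \right)} 22386 = \left(-5 - 2 \frac{1 - -192 - -40}{-5 + 6 \left(-4\right)}\right) 22386 = \left(-5 - 2 \frac{1 + 192 + 40}{-5 - 24}\right) 22386 = \left(-5 - 2 \frac{1}{-29} \cdot 233\right) 22386 = \left(-5 - 2 \left(\left(- \frac{1}{29}\right) 233\right)\right) 22386 = \left(-5 - - \frac{466}{29}\right) 22386 = \left(-5 + \frac{466}{29}\right) 22386 = \frac{321}{29} \cdot 22386 = \frac{7185906}{29}$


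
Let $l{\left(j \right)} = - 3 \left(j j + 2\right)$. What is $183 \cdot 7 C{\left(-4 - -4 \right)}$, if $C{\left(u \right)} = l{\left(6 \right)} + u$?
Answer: $-146034$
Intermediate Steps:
$l{\left(j \right)} = -6 - 3 j^{2}$ ($l{\left(j \right)} = - 3 \left(j^{2} + 2\right) = - 3 \left(2 + j^{2}\right) = -6 - 3 j^{2}$)
$C{\left(u \right)} = -114 + u$ ($C{\left(u \right)} = \left(-6 - 3 \cdot 6^{2}\right) + u = \left(-6 - 108\right) + u = -114 + u$)
$183 \cdot 7 C{\left(-4 - -4 \right)} = 183 \cdot 7 \left(-114 - 0\right) = 1281 \left(-114 + \left(-4 + 4\right)\right) = 1281 \left(-114 + 0\right) = 1281 \left(-114\right) = -146034$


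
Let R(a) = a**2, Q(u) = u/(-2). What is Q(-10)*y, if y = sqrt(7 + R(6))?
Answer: 5*sqrt(43) ≈ 32.787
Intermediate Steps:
Q(u) = -u/2 (Q(u) = u*(-1/2) = -u/2)
y = sqrt(43) (y = sqrt(7 + 6**2) = sqrt(7 + 36) = sqrt(43) ≈ 6.5574)
Q(-10)*y = (-1/2*(-10))*sqrt(43) = 5*sqrt(43)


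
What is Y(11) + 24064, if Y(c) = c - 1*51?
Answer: 24024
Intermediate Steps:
Y(c) = -51 + c (Y(c) = c - 51 = -51 + c)
Y(11) + 24064 = (-51 + 11) + 24064 = -40 + 24064 = 24024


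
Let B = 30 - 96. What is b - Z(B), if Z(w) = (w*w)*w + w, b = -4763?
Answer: 282799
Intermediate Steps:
B = -66
Z(w) = w + w**3 (Z(w) = w**2*w + w = w**3 + w = w + w**3)
b - Z(B) = -4763 - (-66 + (-66)**3) = -4763 - (-66 - 287496) = -4763 - 1*(-287562) = -4763 + 287562 = 282799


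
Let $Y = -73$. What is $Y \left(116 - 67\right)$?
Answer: $-3577$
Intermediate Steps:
$Y \left(116 - 67\right) = - 73 \left(116 - 67\right) = \left(-73\right) 49 = -3577$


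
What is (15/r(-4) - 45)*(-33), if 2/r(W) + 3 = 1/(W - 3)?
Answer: 15840/7 ≈ 2262.9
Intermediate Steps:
r(W) = 2/(-3 + 1/(-3 + W)) (r(W) = 2/(-3 + 1/(W - 3)) = 2/(-3 + 1/(-3 + W)))
(15/r(-4) - 45)*(-33) = (15/((2*(3 - 1*(-4))/(-10 + 3*(-4)))) - 45)*(-33) = (15/((2*(3 + 4)/(-10 - 12))) - 45)*(-33) = (15/((2*7/(-22))) - 45)*(-33) = (15/((2*(-1/22)*7)) - 45)*(-33) = (15/(-7/11) - 45)*(-33) = (15*(-11/7) - 45)*(-33) = (-165/7 - 45)*(-33) = -480/7*(-33) = 15840/7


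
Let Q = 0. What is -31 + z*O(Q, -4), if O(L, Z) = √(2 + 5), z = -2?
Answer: -31 - 2*√7 ≈ -36.292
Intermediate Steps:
O(L, Z) = √7
-31 + z*O(Q, -4) = -31 - 2*√7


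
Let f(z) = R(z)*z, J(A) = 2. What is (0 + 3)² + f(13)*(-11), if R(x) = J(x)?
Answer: -277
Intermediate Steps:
R(x) = 2
f(z) = 2*z
(0 + 3)² + f(13)*(-11) = (0 + 3)² + (2*13)*(-11) = 3² + 26*(-11) = 9 - 286 = -277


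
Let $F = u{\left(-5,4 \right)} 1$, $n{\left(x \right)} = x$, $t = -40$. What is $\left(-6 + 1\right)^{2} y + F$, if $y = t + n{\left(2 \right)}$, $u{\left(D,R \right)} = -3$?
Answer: $-953$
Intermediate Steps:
$y = -38$ ($y = -40 + 2 = -38$)
$F = -3$ ($F = \left(-3\right) 1 = -3$)
$\left(-6 + 1\right)^{2} y + F = \left(-6 + 1\right)^{2} \left(-38\right) - 3 = \left(-5\right)^{2} \left(-38\right) - 3 = 25 \left(-38\right) - 3 = -950 - 3 = -953$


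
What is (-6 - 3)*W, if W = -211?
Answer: 1899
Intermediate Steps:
(-6 - 3)*W = (-6 - 3)*(-211) = -9*(-211) = 1899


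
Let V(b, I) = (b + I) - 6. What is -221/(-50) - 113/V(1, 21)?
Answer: -1057/400 ≈ -2.6425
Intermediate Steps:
V(b, I) = -6 + I + b (V(b, I) = (I + b) - 6 = -6 + I + b)
-221/(-50) - 113/V(1, 21) = -221/(-50) - 113/(-6 + 21 + 1) = -221*(-1/50) - 113/16 = 221/50 - 113*1/16 = 221/50 - 113/16 = -1057/400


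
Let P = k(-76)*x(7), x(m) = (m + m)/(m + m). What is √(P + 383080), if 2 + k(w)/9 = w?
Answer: √382378 ≈ 618.37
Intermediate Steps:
k(w) = -18 + 9*w
x(m) = 1 (x(m) = (2*m)/((2*m)) = (2*m)*(1/(2*m)) = 1)
P = -702 (P = (-18 + 9*(-76))*1 = (-18 - 684)*1 = -702*1 = -702)
√(P + 383080) = √(-702 + 383080) = √382378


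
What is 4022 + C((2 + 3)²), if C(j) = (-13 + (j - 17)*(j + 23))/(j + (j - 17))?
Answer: 133097/33 ≈ 4033.2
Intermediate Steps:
C(j) = (-13 + (-17 + j)*(23 + j))/(-17 + 2*j) (C(j) = (-13 + (-17 + j)*(23 + j))/(j + (-17 + j)) = (-13 + (-17 + j)*(23 + j))/(-17 + 2*j))
4022 + C((2 + 3)²) = 4022 + (-404 + ((2 + 3)²)² + 6*(2 + 3)²)/(-17 + 2*(2 + 3)²) = 4022 + (-404 + (5²)² + 6*5²)/(-17 + 2*5²) = 4022 + (-404 + 25² + 6*25)/(-17 + 2*25) = 4022 + (-404 + 625 + 150)/(-17 + 50) = 4022 + 371/33 = 133097/33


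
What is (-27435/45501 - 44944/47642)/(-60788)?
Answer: 558675869/21962285388316 ≈ 2.5438e-5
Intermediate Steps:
(-27435/45501 - 44944/47642)/(-60788) = (-27435*1/45501 - 44944*1/47642)*(-1/60788) = (-9145/15167 - 22472/23821)*(-1/60788) = -558675869/361293107*(-1/60788) = 558675869/21962285388316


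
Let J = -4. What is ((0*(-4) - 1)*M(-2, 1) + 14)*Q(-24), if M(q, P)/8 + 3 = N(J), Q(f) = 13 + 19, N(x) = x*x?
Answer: -2880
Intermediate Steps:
N(x) = x**2
Q(f) = 32
M(q, P) = 104 (M(q, P) = -24 + 8*(-4)**2 = -24 + 8*16 = -24 + 128 = 104)
((0*(-4) - 1)*M(-2, 1) + 14)*Q(-24) = ((0*(-4) - 1)*104 + 14)*32 = ((0 - 1)*104 + 14)*32 = (-1*104 + 14)*32 = (-104 + 14)*32 = -90*32 = -2880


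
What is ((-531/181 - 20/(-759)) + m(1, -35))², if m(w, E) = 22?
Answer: 6879756539041/18872989641 ≈ 364.53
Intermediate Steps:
((-531/181 - 20/(-759)) + m(1, -35))² = ((-531/181 - 20/(-759)) + 22)² = ((-531*1/181 - 20*(-1/759)) + 22)² = ((-531/181 + 20/759) + 22)² = (-399409/137379 + 22)² = (2622929/137379)² = 6879756539041/18872989641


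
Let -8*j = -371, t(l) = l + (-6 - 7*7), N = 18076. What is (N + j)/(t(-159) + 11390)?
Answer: 144979/89408 ≈ 1.6215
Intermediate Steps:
t(l) = -55 + l (t(l) = l + (-6 - 49) = l - 55 = -55 + l)
j = 371/8 (j = -⅛*(-371) = 371/8 ≈ 46.375)
(N + j)/(t(-159) + 11390) = (18076 + 371/8)/((-55 - 159) + 11390) = 144979/(8*(-214 + 11390)) = (144979/8)/11176 = (144979/8)*(1/11176) = 144979/89408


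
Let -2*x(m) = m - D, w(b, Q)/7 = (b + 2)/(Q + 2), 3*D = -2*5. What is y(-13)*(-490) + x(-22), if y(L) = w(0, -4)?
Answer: 10318/3 ≈ 3439.3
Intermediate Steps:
D = -10/3 (D = (-2*5)/3 = (⅓)*(-10) = -10/3 ≈ -3.3333)
w(b, Q) = 7*(2 + b)/(2 + Q) (w(b, Q) = 7*((b + 2)/(Q + 2)) = 7*((2 + b)/(2 + Q)) = 7*(2 + b)/(2 + Q))
y(L) = -7 (y(L) = 7*(2 + 0)/(2 - 4) = 7*2/(-2) = 7*(-½)*2 = -7)
x(m) = -5/3 - m/2 (x(m) = -(m - 1*(-10/3))/2 = -(m + 10/3)/2 = -(10/3 + m)/2 = -5/3 - m/2)
y(-13)*(-490) + x(-22) = -7*(-490) + (-5/3 - ½*(-22)) = 3430 + (-5/3 + 11) = 3430 + 28/3 = 10318/3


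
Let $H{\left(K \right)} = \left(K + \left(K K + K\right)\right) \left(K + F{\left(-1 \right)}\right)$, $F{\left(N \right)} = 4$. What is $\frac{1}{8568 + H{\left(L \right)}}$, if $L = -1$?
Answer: $\frac{1}{8565} \approx 0.00011675$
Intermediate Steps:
$H{\left(K \right)} = \left(4 + K\right) \left(K^{2} + 2 K\right)$ ($H{\left(K \right)} = \left(K + \left(K K + K\right)\right) \left(K + 4\right) = \left(K + \left(K^{2} + K\right)\right) \left(4 + K\right) = \left(K + \left(K + K^{2}\right)\right) \left(4 + K\right) = \left(K^{2} + 2 K\right) \left(4 + K\right) = \left(4 + K\right) \left(K^{2} + 2 K\right)$)
$\frac{1}{8568 + H{\left(L \right)}} = \frac{1}{8568 - \left(8 + \left(-1\right)^{2} + 6 \left(-1\right)\right)} = \frac{1}{8568 - \left(8 + 1 - 6\right)} = \frac{1}{8568 - 3} = \frac{1}{8565}$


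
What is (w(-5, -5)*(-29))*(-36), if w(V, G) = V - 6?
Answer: -11484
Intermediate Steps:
w(V, G) = -6 + V
(w(-5, -5)*(-29))*(-36) = ((-6 - 5)*(-29))*(-36) = -11*(-29)*(-36) = 319*(-36) = -11484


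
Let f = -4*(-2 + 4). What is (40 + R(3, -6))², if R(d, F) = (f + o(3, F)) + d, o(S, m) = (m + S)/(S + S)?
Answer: 4761/4 ≈ 1190.3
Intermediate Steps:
f = -8 (f = -4*2 = -8)
o(S, m) = (S + m)/(2*S) (o(S, m) = (S + m)/((2*S)) = (S + m)*(1/(2*S)) = (S + m)/(2*S))
R(d, F) = -15/2 + d + F/6 (R(d, F) = (-8 + (½)*(3 + F)/3) + d = (-8 + (½)*(⅓)*(3 + F)) + d = (-8 + (½ + F/6)) + d = (-15/2 + F/6) + d = -15/2 + d + F/6)
(40 + R(3, -6))² = (40 + (-15/2 + 3 + (⅙)*(-6)))² = (40 + (-15/2 + 3 - 1))² = (40 - 11/2)² = (69/2)² = 4761/4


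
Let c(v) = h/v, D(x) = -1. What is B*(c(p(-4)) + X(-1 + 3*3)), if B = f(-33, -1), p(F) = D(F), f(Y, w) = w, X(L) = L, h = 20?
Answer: 12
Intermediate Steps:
p(F) = -1
B = -1
c(v) = 20/v
B*(c(p(-4)) + X(-1 + 3*3)) = -(20/(-1) + (-1 + 3*3)) = -(20*(-1) + (-1 + 9)) = -(-20 + 8) = -1*(-12) = 12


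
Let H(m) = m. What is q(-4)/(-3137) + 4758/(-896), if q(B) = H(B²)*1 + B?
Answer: -7468299/1405376 ≈ -5.3141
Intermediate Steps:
q(B) = B + B² (q(B) = B²*1 + B = B² + B = B + B²)
q(-4)/(-3137) + 4758/(-896) = -4*(1 - 4)/(-3137) + 4758/(-896) = -4*(-3)*(-1/3137) + 4758*(-1/896) = 12*(-1/3137) - 2379/448 = -12/3137 - 2379/448 = -7468299/1405376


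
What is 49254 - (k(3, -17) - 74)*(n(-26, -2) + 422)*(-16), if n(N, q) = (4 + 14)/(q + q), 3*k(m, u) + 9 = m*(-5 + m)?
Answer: -478466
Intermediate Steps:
k(m, u) = -3 + m*(-5 + m)/3 (k(m, u) = -3 + (m*(-5 + m))/3 = -3 + m*(-5 + m)/3)
n(N, q) = 9/q (n(N, q) = 18/((2*q)) = 18*(1/(2*q)) = 9/q)
49254 - (k(3, -17) - 74)*(n(-26, -2) + 422)*(-16) = 49254 - ((-3 - 5/3*3 + (⅓)*3²) - 74)*(9/(-2) + 422)*(-16) = 49254 - ((-3 - 5 + (⅓)*9) - 74)*(9*(-½) + 422)*(-16) = 49254 - ((-3 - 5 + 3) - 74)*(-9/2 + 422)*(-16) = 49254 - (-5 - 74)*(835/2)*(-16) = 49254 - (-79*835/2)*(-16) = 49254 - (-65965)*(-16)/2 = 49254 - 1*527720 = 49254 - 527720 = -478466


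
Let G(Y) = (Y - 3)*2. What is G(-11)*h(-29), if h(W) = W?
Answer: 812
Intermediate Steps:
G(Y) = -6 + 2*Y (G(Y) = (-3 + Y)*2 = -6 + 2*Y)
G(-11)*h(-29) = (-6 + 2*(-11))*(-29) = (-6 - 22)*(-29) = -28*(-29) = 812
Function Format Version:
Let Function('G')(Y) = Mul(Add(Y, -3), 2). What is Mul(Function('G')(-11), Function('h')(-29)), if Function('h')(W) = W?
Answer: 812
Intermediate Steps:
Function('G')(Y) = Add(-6, Mul(2, Y)) (Function('G')(Y) = Mul(Add(-3, Y), 2) = Add(-6, Mul(2, Y)))
Mul(Function('G')(-11), Function('h')(-29)) = Mul(Add(-6, Mul(2, -11)), -29) = Mul(Add(-6, -22), -29) = Mul(-28, -29) = 812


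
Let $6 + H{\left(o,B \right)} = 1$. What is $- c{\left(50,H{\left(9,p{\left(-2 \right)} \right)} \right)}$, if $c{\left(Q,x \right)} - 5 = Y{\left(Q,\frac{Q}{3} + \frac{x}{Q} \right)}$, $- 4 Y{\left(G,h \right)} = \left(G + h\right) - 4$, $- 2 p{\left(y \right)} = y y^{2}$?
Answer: $\frac{1277}{120} \approx 10.642$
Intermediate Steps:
$p{\left(y \right)} = - \frac{y^{3}}{2}$ ($p{\left(y \right)} = - \frac{y y^{2}}{2} = - \frac{y^{3}}{2}$)
$H{\left(o,B \right)} = -5$ ($H{\left(o,B \right)} = -6 + 1 = -5$)
$Y{\left(G,h \right)} = 1 - \frac{G}{4} - \frac{h}{4}$ ($Y{\left(G,h \right)} = - \frac{\left(G + h\right) - 4}{4} = - \frac{-4 + G + h}{4} = 1 - \frac{G}{4} - \frac{h}{4}$)
$c{\left(Q,x \right)} = 6 - \frac{Q}{3} - \frac{x}{4 Q}$ ($c{\left(Q,x \right)} = 5 - \left(-1 + \frac{Q}{4} + \frac{\frac{Q}{3} + \frac{x}{Q}}{4}\right) = 5 - \left(-1 + \frac{Q}{3} + \frac{x}{4 Q}\right) = 6 - \frac{Q}{3} - \frac{x}{4 Q}$)
$- c{\left(50,H{\left(9,p{\left(-2 \right)} \right)} \right)} = - (6 - \frac{50}{3} - - \frac{5}{4 \cdot 50}) = - (6 - \frac{50}{3} - \left(- \frac{5}{4}\right) \frac{1}{50}) = - (6 - \frac{50}{3} + \frac{1}{40}) = \left(-1\right) \left(- \frac{1277}{120}\right) = \frac{1277}{120}$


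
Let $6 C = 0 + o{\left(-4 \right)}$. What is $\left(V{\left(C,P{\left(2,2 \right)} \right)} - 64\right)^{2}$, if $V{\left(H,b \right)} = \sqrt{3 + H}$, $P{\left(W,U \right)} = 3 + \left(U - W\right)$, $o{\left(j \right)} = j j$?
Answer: $\frac{\left(192 - \sqrt{51}\right)^{2}}{9} \approx 3797.0$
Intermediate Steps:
$o{\left(j \right)} = j^{2}$
$P{\left(W,U \right)} = 3 + U - W$
$C = \frac{8}{3}$ ($C = \frac{0 + \left(-4\right)^{2}}{6} = \frac{0 + 16}{6} = \frac{1}{6} \cdot 16 = \frac{8}{3} \approx 2.6667$)
$\left(V{\left(C,P{\left(2,2 \right)} \right)} - 64\right)^{2} = \left(\sqrt{3 + \frac{8}{3}} - 64\right)^{2} = \left(\sqrt{\frac{17}{3}} - 64\right)^{2} = \left(\frac{\sqrt{51}}{3} - 64\right)^{2} = \left(-64 + \frac{\sqrt{51}}{3}\right)^{2}$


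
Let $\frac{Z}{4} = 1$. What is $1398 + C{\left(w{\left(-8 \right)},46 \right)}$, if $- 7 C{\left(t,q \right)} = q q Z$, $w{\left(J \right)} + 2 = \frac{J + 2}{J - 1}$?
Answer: $\frac{1322}{7} \approx 188.86$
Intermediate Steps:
$Z = 4$ ($Z = 4 \cdot 1 = 4$)
$w{\left(J \right)} = -2 + \frac{2 + J}{-1 + J}$ ($w{\left(J \right)} = -2 + \frac{J + 2}{J - 1} = -2 + \frac{2 + J}{-1 + J}$)
$C{\left(t,q \right)} = - \frac{4 q^{2}}{7}$ ($C{\left(t,q \right)} = - \frac{q q 4}{7} = - \frac{q^{2} \cdot 4}{7} = - \frac{4 q^{2}}{7}$)
$1398 + C{\left(w{\left(-8 \right)},46 \right)} = 1398 - \frac{4 \cdot 46^{2}}{7} = 1398 - \frac{8464}{7} = \frac{1322}{7}$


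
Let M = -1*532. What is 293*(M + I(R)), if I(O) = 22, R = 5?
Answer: -149430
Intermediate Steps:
M = -532
293*(M + I(R)) = 293*(-532 + 22) = 293*(-510) = -149430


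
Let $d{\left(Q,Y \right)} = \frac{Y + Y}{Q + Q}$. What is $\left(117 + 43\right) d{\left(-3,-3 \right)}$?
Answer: $160$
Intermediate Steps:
$d{\left(Q,Y \right)} = \frac{Y}{Q}$ ($d{\left(Q,Y \right)} = \frac{2 Y}{2 Q} = 2 Y \frac{1}{2 Q} = \frac{Y}{Q}$)
$\left(117 + 43\right) d{\left(-3,-3 \right)} = \left(117 + 43\right) \left(- \frac{3}{-3}\right) = 160 \left(\left(-3\right) \left(- \frac{1}{3}\right)\right) = 160 \cdot 1 = 160$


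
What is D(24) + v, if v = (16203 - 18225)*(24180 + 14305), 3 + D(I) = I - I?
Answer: -77816673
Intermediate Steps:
D(I) = -3 (D(I) = -3 + (I - I) = -3 + 0 = -3)
v = -77816670 (v = -2022*38485 = -77816670)
D(24) + v = -3 - 77816670 = -77816673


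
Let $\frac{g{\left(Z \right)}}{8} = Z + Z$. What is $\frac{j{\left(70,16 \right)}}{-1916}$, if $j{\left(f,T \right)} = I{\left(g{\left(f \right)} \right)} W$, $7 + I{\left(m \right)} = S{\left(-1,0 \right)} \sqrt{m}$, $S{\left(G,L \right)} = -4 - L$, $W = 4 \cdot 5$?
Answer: $\frac{35}{479} + \frac{80 \sqrt{70}}{479} \approx 1.4704$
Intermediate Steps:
$W = 20$
$g{\left(Z \right)} = 16 Z$ ($g{\left(Z \right)} = 8 \left(Z + Z\right) = 8 \cdot 2 Z = 16 Z$)
$I{\left(m \right)} = -7 - 4 \sqrt{m}$ ($I{\left(m \right)} = -7 + \left(-4 - 0\right) \sqrt{m} = -7 + \left(-4 + 0\right) \sqrt{m} = -7 - 4 \sqrt{m}$)
$j{\left(f,T \right)} = -140 - 320 \sqrt{f}$ ($j{\left(f,T \right)} = \left(-7 - 4 \sqrt{16 f}\right) 20 = \left(-7 - 4 \cdot 4 \sqrt{f}\right) 20 = \left(-7 - 16 \sqrt{f}\right) 20 = -140 - 320 \sqrt{f}$)
$\frac{j{\left(70,16 \right)}}{-1916} = \frac{-140 - 320 \sqrt{70}}{-1916} = \left(-140 - 320 \sqrt{70}\right) \left(- \frac{1}{1916}\right) = \frac{35}{479} + \frac{80 \sqrt{70}}{479}$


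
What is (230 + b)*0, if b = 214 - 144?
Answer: 0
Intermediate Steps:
b = 70
(230 + b)*0 = (230 + 70)*0 = 300*0 = 0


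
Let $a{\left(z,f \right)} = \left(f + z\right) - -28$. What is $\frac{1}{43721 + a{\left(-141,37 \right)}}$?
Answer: $\frac{1}{43645} \approx 2.2912 \cdot 10^{-5}$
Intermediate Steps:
$a{\left(z,f \right)} = 28 + f + z$ ($a{\left(z,f \right)} = \left(f + z\right) + 28 = 28 + f + z$)
$\frac{1}{43721 + a{\left(-141,37 \right)}} = \frac{1}{43721 + \left(28 + 37 - 141\right)} = \frac{1}{43721 - 76} = \frac{1}{43645}$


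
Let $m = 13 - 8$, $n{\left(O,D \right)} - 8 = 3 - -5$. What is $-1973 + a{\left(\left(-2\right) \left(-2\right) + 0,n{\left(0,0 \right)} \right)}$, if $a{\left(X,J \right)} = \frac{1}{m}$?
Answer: $- \frac{9864}{5} \approx -1972.8$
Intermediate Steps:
$n{\left(O,D \right)} = 16$ ($n{\left(O,D \right)} = 8 + \left(3 - -5\right) = 8 + \left(3 + 5\right) = 8 + 8 = 16$)
$m = 5$ ($m = 13 - 8 = 5$)
$a{\left(X,J \right)} = \frac{1}{5}$
$-1973 + a{\left(\left(-2\right) \left(-2\right) + 0,n{\left(0,0 \right)} \right)} = -1973 + \frac{1}{5} = - \frac{9864}{5}$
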